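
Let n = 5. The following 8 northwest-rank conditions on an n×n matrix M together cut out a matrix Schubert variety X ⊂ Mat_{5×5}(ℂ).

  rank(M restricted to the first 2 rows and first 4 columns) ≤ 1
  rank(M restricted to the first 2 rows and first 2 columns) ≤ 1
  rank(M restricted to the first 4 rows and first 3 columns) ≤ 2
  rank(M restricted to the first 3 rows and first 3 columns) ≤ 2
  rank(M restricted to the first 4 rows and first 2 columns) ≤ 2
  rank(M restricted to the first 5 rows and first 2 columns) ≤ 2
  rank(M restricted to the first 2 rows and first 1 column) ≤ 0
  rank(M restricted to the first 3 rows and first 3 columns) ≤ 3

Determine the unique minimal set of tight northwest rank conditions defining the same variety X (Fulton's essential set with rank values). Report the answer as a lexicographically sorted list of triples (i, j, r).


Rank table r_w(5×5) implied by the 8 constraints:

  0  1  1  1  1
  0  1  1  1  2
  1  2  2  2  3
  1  2  2  3  4
  1  2  3  4  5

second differences of R give the permutation w = (2, 5, 1, 4, 3).

Fulton essential set (3 of the 5 Rothe cells):

[(2, 1, 0), (2, 4, 1), (4, 3, 2)]


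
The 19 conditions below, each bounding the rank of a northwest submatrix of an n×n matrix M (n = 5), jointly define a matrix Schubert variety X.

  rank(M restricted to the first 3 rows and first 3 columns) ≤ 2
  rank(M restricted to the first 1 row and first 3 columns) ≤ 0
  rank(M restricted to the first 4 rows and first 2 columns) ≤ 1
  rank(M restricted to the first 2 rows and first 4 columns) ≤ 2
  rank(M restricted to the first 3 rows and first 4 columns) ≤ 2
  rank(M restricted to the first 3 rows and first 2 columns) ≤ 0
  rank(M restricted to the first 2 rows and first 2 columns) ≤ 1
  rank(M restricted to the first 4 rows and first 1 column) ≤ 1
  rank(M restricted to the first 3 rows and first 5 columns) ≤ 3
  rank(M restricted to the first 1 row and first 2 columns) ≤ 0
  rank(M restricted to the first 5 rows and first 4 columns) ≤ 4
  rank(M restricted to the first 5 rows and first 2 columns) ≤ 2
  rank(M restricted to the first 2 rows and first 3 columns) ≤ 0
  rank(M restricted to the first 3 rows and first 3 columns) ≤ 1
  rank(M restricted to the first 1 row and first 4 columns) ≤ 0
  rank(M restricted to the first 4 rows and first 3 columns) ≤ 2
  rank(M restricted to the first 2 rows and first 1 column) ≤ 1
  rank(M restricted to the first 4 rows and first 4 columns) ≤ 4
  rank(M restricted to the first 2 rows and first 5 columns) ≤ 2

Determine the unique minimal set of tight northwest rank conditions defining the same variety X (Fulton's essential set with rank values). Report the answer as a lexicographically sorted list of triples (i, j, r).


Propagating the 19 rank bounds to every northwest block:

  row 1: 0 | 0 | 0 | 0 | 1
  row 2: 0 | 0 | 0 | 1 | 2
  row 3: 0 | 0 | 1 | 2 | 3
  row 4: 1 | 1 | 2 | 3 | 4
  row 5: 1 | 2 | 3 | 4 | 5

the unique w with this rank table is (5, 4, 3, 1, 2).

ℓ(w)=9; the 3 essential cells (i,j,r):

[(1, 4, 0), (2, 3, 0), (3, 2, 0)]


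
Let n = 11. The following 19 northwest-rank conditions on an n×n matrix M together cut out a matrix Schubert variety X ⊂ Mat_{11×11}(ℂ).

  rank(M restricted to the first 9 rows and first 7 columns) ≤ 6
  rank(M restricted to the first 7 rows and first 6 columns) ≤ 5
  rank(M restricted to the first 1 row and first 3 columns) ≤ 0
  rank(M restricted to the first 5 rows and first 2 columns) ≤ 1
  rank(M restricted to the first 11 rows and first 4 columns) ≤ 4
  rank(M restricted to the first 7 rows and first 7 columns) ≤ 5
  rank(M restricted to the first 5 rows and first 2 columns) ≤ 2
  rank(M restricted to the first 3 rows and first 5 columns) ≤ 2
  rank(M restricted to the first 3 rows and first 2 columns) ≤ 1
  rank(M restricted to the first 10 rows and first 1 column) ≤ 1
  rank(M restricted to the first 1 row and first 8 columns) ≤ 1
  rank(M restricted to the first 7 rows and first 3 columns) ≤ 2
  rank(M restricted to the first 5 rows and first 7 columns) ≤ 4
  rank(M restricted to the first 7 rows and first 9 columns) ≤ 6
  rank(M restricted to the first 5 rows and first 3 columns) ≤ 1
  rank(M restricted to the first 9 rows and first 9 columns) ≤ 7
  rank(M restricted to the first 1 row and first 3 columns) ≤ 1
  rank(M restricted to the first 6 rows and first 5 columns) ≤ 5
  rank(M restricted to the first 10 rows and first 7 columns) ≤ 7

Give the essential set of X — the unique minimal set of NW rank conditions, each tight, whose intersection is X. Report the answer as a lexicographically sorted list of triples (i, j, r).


Rank table r_w(11×11) implied by the 19 constraints:

  0 | 0 | 0 | 1 | 1 | 1 | 1 | 1 | 1 | 1 | 1
  1 | 1 | 1 | 2 | 2 | 2 | 2 | 2 | 2 | 2 | 2
  1 | 1 | 1 | 2 | 2 | 3 | 3 | 3 | 3 | 3 | 3
  1 | 1 | 1 | 2 | 3 | 4 | 4 | 4 | 4 | 4 | 4
  1 | 1 | 1 | 2 | 3 | 4 | 4 | 5 | 5 | 5 | 5
  1 | 2 | 2 | 3 | 4 | 5 | 5 | 6 | 6 | 6 | 6
  1 | 2 | 2 | 3 | 4 | 5 | 5 | 6 | 6 | 7 | 7
  1 | 2 | 3 | 4 | 5 | 6 | 6 | 7 | 7 | 8 | 8
  1 | 2 | 3 | 4 | 5 | 6 | 6 | 7 | 7 | 8 | 9
  1 | 2 | 3 | 4 | 5 | 6 | 7 | 8 | 8 | 9 | 10
  1 | 2 | 3 | 4 | 5 | 6 | 7 | 8 | 9 | 10 | 11

giving w = (4, 1, 6, 5, 8, 2, 10, 3, 11, 7, 9) via Δ²R.

9 SE-corners of the 16-cell Rothe diagram give Ess(w):

[(1, 3, 0), (3, 5, 2), (5, 3, 1), (5, 7, 4), (7, 3, 2), (7, 7, 5), (7, 9, 6), (9, 7, 6), (9, 9, 7)]


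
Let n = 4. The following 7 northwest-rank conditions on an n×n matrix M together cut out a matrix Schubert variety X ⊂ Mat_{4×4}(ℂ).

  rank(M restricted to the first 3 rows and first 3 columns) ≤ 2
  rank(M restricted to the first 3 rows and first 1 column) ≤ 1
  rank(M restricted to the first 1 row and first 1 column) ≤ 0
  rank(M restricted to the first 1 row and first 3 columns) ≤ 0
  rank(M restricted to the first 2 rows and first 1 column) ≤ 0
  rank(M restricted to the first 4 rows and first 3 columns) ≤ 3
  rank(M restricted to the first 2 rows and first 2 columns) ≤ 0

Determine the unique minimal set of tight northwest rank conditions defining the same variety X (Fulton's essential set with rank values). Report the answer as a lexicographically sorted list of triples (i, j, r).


Propagating the 7 rank bounds to every northwest block:

  row 1: 0 | 0 | 0 | 1
  row 2: 0 | 0 | 1 | 2
  row 3: 1 | 1 | 2 | 3
  row 4: 1 | 2 | 3 | 4

the unique w with this rank table is (4, 3, 1, 2).

Fulton essential set (2 of the 5 Rothe cells):

[(1, 3, 0), (2, 2, 0)]


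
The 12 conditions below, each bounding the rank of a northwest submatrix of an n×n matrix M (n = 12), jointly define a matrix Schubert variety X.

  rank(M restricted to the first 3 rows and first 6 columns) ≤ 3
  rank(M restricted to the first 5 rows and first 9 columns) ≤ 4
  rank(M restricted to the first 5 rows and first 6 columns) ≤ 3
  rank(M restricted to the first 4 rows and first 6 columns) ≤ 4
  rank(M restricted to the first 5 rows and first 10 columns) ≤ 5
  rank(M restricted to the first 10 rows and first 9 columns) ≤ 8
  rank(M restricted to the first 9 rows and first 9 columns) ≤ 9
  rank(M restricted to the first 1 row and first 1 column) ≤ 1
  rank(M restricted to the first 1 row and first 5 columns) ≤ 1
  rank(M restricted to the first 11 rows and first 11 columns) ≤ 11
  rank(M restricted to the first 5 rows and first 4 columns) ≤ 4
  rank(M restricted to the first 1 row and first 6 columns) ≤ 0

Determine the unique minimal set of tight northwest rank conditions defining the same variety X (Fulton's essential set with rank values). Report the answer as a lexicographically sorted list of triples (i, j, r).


Reconstructing r_w from the 12 given conditions:

  R[1]: 0, 0, 0, 0, 0, 0, 1, 1, 1, 1, 1, 1
  R[2]: 1, 1, 1, 1, 1, 1, 2, 2, 2, 2, 2, 2
  R[3]: 1, 2, 2, 2, 2, 2, 3, 3, 3, 3, 3, 3
  R[4]: 1, 2, 3, 3, 3, 3, 4, 4, 4, 4, 4, 4
  R[5]: 1, 2, 3, 3, 3, 3, 4, 4, 4, 5, 5, 5
  R[6]: 1, 2, 3, 4, 4, 4, 5, 5, 5, 6, 6, 6
  R[7]: 1, 2, 3, 4, 5, 5, 6, 6, 6, 7, 7, 7
  R[8]: 1, 2, 3, 4, 5, 6, 7, 7, 7, 8, 8, 8
  R[9]: 1, 2, 3, 4, 5, 6, 7, 8, 8, 9, 9, 9
  R[10]: 1, 2, 3, 4, 5, 6, 7, 8, 8, 9, 10, 10
  R[11]: 1, 2, 3, 4, 5, 6, 7, 8, 9, 10, 11, 11
  R[12]: 1, 2, 3, 4, 5, 6, 7, 8, 9, 10, 11, 12

the unique w with this rank table is (7, 1, 2, 3, 10, 4, 5, 6, 8, 11, 9, 12).

4 SE-corners of the 12-cell Rothe diagram give Ess(w):

[(1, 6, 0), (5, 6, 3), (5, 9, 4), (10, 9, 8)]


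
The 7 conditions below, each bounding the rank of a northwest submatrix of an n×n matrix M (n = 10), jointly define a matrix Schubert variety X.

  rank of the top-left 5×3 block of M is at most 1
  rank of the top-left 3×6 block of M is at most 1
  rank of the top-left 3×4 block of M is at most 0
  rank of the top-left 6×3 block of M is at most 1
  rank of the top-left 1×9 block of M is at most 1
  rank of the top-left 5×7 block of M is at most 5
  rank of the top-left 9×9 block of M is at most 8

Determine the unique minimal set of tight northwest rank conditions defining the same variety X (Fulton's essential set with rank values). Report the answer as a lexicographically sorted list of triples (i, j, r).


Propagating the 7 rank bounds to every northwest block:

  row 1: 0 | 0 | 0 | 0 | 1 | 1 | 1 | 1 | 1 | 1
  row 2: 0 | 0 | 0 | 0 | 1 | 1 | 2 | 2 | 2 | 2
  row 3: 0 | 0 | 0 | 0 | 1 | 1 | 2 | 3 | 3 | 3
  row 4: 1 | 1 | 1 | 1 | 2 | 2 | 3 | 4 | 4 | 4
  row 5: 1 | 1 | 1 | 2 | 3 | 3 | 4 | 5 | 5 | 5
  row 6: 1 | 1 | 1 | 2 | 3 | 4 | 5 | 6 | 6 | 6
  row 7: 1 | 2 | 2 | 3 | 4 | 5 | 6 | 7 | 7 | 7
  row 8: 1 | 2 | 3 | 4 | 5 | 6 | 7 | 8 | 8 | 8
  row 9: 1 | 2 | 3 | 4 | 5 | 6 | 7 | 8 | 8 | 9
  row 10: 1 | 2 | 3 | 4 | 5 | 6 | 7 | 8 | 9 | 10

second differences of R give the permutation w = (5, 7, 8, 1, 4, 6, 2, 3, 10, 9).

4 SE-corners of the 19-cell Rothe diagram give Ess(w):

[(3, 4, 0), (3, 6, 1), (6, 3, 1), (9, 9, 8)]


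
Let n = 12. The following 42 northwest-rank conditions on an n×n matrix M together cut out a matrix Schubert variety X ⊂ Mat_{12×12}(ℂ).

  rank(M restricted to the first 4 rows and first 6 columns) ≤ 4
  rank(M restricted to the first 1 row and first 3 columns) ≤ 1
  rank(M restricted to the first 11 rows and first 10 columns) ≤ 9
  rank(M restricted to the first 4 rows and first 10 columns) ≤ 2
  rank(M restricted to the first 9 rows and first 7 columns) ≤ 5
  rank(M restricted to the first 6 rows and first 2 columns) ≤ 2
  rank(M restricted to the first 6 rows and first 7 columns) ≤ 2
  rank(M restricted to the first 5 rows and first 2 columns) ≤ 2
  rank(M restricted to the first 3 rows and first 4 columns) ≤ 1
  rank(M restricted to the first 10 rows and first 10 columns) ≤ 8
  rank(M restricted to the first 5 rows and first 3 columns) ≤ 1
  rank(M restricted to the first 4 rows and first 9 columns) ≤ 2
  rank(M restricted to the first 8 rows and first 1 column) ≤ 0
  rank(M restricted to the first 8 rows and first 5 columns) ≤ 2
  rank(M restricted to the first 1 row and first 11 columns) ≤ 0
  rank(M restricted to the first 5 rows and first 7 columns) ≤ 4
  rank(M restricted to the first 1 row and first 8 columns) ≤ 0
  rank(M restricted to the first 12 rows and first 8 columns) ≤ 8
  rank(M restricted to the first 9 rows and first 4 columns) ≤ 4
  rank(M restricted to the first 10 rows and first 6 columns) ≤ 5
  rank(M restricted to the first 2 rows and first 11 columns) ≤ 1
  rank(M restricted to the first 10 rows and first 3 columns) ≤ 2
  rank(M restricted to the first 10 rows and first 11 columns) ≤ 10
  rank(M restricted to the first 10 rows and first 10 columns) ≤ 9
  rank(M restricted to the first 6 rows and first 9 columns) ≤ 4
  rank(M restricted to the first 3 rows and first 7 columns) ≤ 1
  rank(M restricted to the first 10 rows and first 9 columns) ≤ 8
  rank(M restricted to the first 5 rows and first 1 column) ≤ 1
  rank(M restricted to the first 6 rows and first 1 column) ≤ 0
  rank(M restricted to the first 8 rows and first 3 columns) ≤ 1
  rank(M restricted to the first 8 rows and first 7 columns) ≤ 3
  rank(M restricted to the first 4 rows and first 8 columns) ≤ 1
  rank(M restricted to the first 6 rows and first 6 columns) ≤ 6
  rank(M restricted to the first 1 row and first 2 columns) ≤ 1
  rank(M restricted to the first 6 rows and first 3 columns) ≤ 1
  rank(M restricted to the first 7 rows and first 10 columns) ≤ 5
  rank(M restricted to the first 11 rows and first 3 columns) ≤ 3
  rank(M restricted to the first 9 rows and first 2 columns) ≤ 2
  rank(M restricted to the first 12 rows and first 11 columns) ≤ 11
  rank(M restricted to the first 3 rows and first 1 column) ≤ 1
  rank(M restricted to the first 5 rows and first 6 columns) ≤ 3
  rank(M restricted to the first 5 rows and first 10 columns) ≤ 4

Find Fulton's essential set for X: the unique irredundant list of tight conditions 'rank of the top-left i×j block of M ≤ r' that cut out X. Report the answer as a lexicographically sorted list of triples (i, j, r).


The tightest implied rank at each (i,j), from the 42 conditions:

  row 1: 0  0  0  0  0  0  0  0  0  0  0  1
  row 2: 0  1  1  1  1  1  1  1  1  1  1  2
  row 3: 0  1  1  1  1  1  1  1  2  2  2  3
  row 4: 0  1  1  1  1  1  1  1  2  2  3  4
  row 5: 0  1  1  2  2  2  2  2  3  3  4  5
  row 6: 0  1  1  2  2  2  2  3  4  4  5  6
  row 7: 0  1  1  2  2  3  3  4  5  5  6  7
  row 8: 0  1  1  2  2  3  3  4  5  6  7  8
  row 9: 1  2  2  3  3  4  4  5  6  7  8  9
  row 10: 1  2  2  3  4  5  5  6  7  8  9  10
  row 11: 1  2  3  4  5  6  6  7  8  9  10  11
  row 12: 1  2  3  4  5  6  7  8  9  10  11  12

hence w(1..12) = (12, 2, 9, 11, 4, 8, 6, 10, 1, 5, 3, 7).

Fulton essential set (9 of the 42 Rothe cells):

[(1, 11, 0), (4, 8, 1), (4, 10, 2), (6, 7, 2), (8, 1, 0), (8, 3, 1), (8, 5, 2), (8, 7, 3), (10, 3, 2)]


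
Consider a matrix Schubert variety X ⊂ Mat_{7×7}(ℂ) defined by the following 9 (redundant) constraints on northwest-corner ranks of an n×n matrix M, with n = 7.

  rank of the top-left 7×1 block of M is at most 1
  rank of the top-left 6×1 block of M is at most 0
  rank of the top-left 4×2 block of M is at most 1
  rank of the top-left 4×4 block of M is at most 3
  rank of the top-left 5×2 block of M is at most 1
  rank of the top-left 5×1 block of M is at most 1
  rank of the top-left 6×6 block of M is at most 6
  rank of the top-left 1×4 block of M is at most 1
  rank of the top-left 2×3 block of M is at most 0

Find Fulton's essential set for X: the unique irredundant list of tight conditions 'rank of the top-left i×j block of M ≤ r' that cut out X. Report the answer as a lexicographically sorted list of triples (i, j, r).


Computing R[i][j] = min implied NW-rank bound (n=7, 9 conditions):

  row 1: 0  0  0  1  1  1  1
  row 2: 0  0  0  1  2  2  2
  row 3: 0  1  1  2  3  3  3
  row 4: 0  1  2  3  4  4  4
  row 5: 0  1  2  3  4  5  5
  row 6: 0  1  2  3  4  5  6
  row 7: 1  2  3  4  5  6  7

second differences of R give the permutation w = (4, 5, 2, 3, 6, 7, 1).

D(w) has 10 cells with 2 SE-corners; essential set:

[(2, 3, 0), (6, 1, 0)]


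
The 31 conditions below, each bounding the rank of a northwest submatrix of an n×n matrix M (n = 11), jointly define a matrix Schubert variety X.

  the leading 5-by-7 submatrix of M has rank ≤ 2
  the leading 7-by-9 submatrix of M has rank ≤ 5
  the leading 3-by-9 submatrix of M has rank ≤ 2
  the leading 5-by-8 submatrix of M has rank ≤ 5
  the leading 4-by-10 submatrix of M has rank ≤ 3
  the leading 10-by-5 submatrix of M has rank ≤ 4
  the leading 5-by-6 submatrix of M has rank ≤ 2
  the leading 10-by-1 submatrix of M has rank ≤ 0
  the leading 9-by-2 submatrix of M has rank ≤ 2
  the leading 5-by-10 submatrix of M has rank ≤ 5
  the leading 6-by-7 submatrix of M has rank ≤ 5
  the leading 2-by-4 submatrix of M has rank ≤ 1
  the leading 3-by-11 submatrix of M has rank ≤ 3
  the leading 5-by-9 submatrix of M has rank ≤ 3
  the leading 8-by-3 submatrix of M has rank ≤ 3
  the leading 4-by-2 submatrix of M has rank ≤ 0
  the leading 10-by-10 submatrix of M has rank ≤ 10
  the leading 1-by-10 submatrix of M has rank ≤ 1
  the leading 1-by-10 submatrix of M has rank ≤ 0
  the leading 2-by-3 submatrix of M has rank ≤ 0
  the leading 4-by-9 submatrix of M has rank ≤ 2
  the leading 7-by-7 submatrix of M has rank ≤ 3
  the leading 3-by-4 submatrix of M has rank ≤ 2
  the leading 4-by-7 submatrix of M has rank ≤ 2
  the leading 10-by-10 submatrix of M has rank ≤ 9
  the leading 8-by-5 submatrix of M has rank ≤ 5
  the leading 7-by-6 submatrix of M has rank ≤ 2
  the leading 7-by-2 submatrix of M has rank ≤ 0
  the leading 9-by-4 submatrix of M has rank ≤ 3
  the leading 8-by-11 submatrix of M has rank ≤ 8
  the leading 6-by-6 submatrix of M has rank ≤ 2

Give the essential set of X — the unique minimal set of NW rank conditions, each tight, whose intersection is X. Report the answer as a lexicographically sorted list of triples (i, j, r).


Reconstructing r_w from the 31 given conditions:

  i=1: 0, 0, 0, 0, 0, 0, 0, 0, 0, 0, 1
  i=2: 0, 0, 0, 1, 1, 1, 1, 1, 1, 1, 2
  i=3: 0, 0, 1, 2, 2, 2, 2, 2, 2, 2, 3
  i=4: 0, 0, 1, 2, 2, 2, 2, 2, 2, 3, 4
  i=5: 0, 0, 1, 2, 2, 2, 2, 3, 3, 4, 5
  i=6: 0, 0, 1, 2, 2, 2, 3, 4, 4, 5, 6
  i=7: 0, 0, 1, 2, 2, 2, 3, 4, 5, 6, 7
  i=8: 0, 1, 2, 3, 3, 3, 4, 5, 6, 7, 8
  i=9: 0, 1, 2, 3, 4, 4, 5, 6, 7, 8, 9
  i=10: 0, 1, 2, 3, 4, 5, 6, 7, 8, 9, 10
  i=11: 1, 2, 3, 4, 5, 6, 7, 8, 9, 10, 11

reading off 1-entries of Δ²R: w = (11, 4, 3, 10, 8, 7, 9, 2, 5, 6, 1).

D(w) has 38 cells with 7 SE-corners; essential set:

[(1, 10, 0), (2, 3, 0), (4, 9, 2), (5, 7, 2), (7, 2, 0), (7, 6, 2), (10, 1, 0)]


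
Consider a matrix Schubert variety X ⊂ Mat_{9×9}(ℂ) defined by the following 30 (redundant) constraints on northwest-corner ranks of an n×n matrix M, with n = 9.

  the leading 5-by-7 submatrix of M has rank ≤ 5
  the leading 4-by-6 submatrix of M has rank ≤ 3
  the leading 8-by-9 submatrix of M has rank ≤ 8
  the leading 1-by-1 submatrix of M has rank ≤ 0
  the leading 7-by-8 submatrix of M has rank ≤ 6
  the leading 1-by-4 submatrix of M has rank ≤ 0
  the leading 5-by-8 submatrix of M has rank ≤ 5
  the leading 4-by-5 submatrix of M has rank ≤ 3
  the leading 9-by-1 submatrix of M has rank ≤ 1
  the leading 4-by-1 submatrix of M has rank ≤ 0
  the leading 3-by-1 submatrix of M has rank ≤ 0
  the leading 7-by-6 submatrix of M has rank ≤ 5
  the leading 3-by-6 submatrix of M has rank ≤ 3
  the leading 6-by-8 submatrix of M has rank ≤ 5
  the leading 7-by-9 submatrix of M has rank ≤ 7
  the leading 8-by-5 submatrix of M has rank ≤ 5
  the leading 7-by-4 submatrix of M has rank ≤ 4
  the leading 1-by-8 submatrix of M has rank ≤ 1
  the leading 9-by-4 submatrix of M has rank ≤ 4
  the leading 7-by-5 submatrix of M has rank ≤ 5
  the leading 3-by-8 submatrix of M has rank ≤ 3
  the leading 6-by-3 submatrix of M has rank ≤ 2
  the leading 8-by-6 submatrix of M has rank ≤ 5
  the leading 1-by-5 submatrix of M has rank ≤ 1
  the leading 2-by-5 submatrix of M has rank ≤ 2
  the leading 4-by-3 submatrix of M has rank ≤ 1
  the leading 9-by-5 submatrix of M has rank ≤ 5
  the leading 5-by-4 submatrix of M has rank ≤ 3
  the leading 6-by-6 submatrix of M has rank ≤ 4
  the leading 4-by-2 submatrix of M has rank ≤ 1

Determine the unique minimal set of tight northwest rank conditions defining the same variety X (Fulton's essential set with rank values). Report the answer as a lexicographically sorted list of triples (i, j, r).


The tightest implied rank at each (i,j), from the 30 conditions:

  R[1]: 0 0 0 0 1 1 1 1 1
  R[2]: 0 1 1 1 2 2 2 2 2
  R[3]: 0 1 1 2 3 3 3 3 3
  R[4]: 0 1 1 2 3 3 4 4 4
  R[5]: 1 2 2 3 4 4 5 5 5
  R[6]: 1 2 2 3 4 4 5 5 6
  R[7]: 1 2 3 4 5 5 6 6 7
  R[8]: 1 2 3 4 5 5 6 7 8
  R[9]: 1 2 3 4 5 6 7 8 9

giving w = (5, 2, 4, 7, 1, 9, 3, 8, 6) via Δ²R.

D(w) has 14 cells with 8 SE-corners; essential set:

[(1, 4, 0), (4, 1, 0), (4, 3, 1), (4, 6, 3), (6, 3, 2), (6, 6, 4), (6, 8, 5), (8, 6, 5)]


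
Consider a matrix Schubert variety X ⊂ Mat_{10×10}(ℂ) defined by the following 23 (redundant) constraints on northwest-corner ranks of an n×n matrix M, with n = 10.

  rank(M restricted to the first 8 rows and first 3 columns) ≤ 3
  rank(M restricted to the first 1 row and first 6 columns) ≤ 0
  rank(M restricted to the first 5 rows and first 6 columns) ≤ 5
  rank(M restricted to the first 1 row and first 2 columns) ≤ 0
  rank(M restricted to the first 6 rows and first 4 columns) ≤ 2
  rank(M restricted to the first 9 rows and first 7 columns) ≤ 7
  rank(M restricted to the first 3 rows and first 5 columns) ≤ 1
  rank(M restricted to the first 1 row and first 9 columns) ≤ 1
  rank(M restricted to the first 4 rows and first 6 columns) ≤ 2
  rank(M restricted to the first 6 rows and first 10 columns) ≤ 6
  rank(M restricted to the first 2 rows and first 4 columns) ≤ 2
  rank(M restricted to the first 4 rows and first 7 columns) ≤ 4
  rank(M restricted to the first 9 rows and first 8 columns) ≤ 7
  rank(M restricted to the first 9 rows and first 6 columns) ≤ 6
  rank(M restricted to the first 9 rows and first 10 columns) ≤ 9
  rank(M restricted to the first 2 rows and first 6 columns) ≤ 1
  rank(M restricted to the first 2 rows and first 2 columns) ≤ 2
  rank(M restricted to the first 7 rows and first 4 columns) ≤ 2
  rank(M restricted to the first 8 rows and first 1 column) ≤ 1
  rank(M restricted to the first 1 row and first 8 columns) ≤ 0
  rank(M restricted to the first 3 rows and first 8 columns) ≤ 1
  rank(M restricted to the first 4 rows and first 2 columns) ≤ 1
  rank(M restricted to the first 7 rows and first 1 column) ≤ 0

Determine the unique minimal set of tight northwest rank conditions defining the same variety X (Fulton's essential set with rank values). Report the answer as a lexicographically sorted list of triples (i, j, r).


The tightest implied rank at each (i,j), from the 23 conditions:

  row 1: 0 | 0 | 0 | 0 | 0 | 0 | 0 | 0 | 1 | 1
  row 2: 0 | 1 | 1 | 1 | 1 | 1 | 1 | 1 | 2 | 2
  row 3: 0 | 1 | 1 | 1 | 1 | 1 | 1 | 1 | 2 | 3
  row 4: 0 | 1 | 2 | 2 | 2 | 2 | 2 | 2 | 3 | 4
  row 5: 0 | 1 | 2 | 2 | 3 | 3 | 3 | 3 | 4 | 5
  row 6: 0 | 1 | 2 | 2 | 3 | 4 | 4 | 4 | 5 | 6
  row 7: 0 | 1 | 2 | 2 | 3 | 4 | 5 | 5 | 6 | 7
  row 8: 1 | 2 | 3 | 3 | 4 | 5 | 6 | 6 | 7 | 8
  row 9: 1 | 2 | 3 | 4 | 5 | 6 | 7 | 7 | 8 | 9
  row 10: 1 | 2 | 3 | 4 | 5 | 6 | 7 | 8 | 9 | 10

hence w(1..10) = (9, 2, 10, 3, 5, 6, 7, 1, 4, 8).

4 SE-corners of the 23-cell Rothe diagram give Ess(w):

[(1, 8, 0), (3, 8, 1), (7, 1, 0), (7, 4, 2)]


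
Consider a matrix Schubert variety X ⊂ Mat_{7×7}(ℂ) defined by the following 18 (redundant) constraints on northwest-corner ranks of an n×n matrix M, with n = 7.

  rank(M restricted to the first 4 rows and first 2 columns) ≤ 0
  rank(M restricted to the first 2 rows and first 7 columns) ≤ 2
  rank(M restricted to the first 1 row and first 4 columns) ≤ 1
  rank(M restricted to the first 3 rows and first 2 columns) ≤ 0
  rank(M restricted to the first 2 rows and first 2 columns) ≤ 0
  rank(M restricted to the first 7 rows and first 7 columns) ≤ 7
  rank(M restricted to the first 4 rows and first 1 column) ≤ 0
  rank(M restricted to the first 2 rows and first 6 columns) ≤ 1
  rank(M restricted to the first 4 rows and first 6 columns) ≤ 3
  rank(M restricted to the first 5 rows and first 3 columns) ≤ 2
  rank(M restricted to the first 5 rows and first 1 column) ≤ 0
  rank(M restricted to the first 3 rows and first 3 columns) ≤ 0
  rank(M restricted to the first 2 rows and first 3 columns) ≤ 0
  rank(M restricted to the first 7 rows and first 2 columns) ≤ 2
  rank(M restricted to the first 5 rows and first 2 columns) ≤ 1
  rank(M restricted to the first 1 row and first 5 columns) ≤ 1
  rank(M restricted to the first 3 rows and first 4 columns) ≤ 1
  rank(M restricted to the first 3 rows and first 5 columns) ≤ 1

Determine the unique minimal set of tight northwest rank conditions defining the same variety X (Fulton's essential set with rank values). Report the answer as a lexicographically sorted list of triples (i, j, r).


Recovering R(i,j) via the rank-extension bound from the 18 conditions:

  i=1: 0, 0, 0, 1, 1, 1, 1
  i=2: 0, 0, 0, 1, 1, 1, 2
  i=3: 0, 0, 0, 1, 1, 2, 3
  i=4: 0, 0, 1, 2, 2, 3, 4
  i=5: 0, 1, 2, 3, 3, 4, 5
  i=6: 1, 2, 3, 4, 4, 5, 6
  i=7: 1, 2, 3, 4, 5, 6, 7

so w = (4, 7, 6, 3, 2, 1, 5).

5 SE-corners of the 15-cell Rothe diagram give Ess(w):

[(2, 6, 1), (3, 3, 0), (3, 5, 1), (4, 2, 0), (5, 1, 0)]


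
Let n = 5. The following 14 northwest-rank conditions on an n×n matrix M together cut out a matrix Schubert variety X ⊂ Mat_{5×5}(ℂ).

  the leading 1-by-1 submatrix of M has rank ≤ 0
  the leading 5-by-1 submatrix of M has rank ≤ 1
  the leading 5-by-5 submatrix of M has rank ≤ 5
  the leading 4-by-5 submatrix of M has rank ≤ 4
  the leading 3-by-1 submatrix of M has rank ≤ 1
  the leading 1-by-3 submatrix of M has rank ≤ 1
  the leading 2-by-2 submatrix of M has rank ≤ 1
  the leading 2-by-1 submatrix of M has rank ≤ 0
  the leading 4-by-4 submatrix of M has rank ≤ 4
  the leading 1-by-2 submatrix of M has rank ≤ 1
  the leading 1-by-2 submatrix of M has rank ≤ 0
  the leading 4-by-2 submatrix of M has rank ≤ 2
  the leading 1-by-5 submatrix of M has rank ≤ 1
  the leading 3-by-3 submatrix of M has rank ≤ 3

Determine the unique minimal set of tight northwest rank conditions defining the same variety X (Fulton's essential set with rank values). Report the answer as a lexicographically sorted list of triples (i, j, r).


Propagating the 14 rank bounds to every northwest block:

  i=1: 0 0 1 1 1
  i=2: 0 1 2 2 2
  i=3: 1 2 3 3 3
  i=4: 1 2 3 4 4
  i=5: 1 2 3 4 5

hence w(1..5) = (3, 2, 1, 4, 5).

2 SE-corners of the 3-cell Rothe diagram give Ess(w):

[(1, 2, 0), (2, 1, 0)]


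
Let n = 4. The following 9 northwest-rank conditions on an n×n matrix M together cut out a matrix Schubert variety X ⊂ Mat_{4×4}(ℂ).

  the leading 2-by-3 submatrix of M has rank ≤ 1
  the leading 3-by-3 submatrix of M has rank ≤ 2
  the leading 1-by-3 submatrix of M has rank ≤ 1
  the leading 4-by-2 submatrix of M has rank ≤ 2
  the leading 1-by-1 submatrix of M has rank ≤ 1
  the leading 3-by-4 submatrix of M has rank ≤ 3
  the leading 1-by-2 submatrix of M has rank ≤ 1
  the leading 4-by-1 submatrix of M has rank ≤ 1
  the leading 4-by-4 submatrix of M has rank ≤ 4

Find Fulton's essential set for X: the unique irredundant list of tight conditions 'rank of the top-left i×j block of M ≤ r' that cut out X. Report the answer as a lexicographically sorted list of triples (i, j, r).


Rank table r_w(4×4) implied by the 9 constraints:

  i=1: 1, 1, 1, 1
  i=2: 1, 1, 1, 2
  i=3: 1, 2, 2, 3
  i=4: 1, 2, 3, 4

second differences of R give the permutation w = (1, 4, 2, 3).

D(w) has 2 cells with 1 SE-corner; essential set:

[(2, 3, 1)]


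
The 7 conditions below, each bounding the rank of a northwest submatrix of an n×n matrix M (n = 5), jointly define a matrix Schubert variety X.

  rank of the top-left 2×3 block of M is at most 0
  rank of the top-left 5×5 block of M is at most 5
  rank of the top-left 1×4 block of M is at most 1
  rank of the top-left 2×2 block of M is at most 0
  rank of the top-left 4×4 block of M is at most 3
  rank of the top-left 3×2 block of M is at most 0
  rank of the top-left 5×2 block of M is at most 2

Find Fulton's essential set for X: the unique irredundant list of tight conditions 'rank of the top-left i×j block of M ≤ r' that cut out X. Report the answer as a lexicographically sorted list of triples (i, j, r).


The tightest implied rank at each (i,j), from the 7 conditions:

  R[1]: 0 0 0 1 1
  R[2]: 0 0 0 1 2
  R[3]: 0 0 1 2 3
  R[4]: 1 1 2 3 4
  R[5]: 1 2 3 4 5

reading off 1-entries of Δ²R: w = (4, 5, 3, 1, 2).

ℓ(w)=8; the 2 essential cells (i,j,r):

[(2, 3, 0), (3, 2, 0)]


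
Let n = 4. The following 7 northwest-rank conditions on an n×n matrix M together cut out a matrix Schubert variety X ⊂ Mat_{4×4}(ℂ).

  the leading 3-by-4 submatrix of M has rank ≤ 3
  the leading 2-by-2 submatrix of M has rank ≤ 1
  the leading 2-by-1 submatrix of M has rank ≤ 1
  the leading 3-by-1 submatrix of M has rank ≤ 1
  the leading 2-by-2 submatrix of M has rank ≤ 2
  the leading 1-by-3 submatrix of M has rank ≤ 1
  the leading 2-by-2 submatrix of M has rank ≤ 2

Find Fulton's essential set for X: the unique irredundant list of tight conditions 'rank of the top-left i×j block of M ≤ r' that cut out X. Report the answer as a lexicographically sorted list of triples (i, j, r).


Rank table r_w(4×4) implied by the 7 constraints:

  row 1: 1  1  1  1
  row 2: 1  1  2  2
  row 3: 1  2  3  3
  row 4: 1  2  3  4

reading off 1-entries of Δ²R: w = (1, 3, 2, 4).

1 SE-corner of the 1-cell Rothe diagram gives Ess(w):

[(2, 2, 1)]


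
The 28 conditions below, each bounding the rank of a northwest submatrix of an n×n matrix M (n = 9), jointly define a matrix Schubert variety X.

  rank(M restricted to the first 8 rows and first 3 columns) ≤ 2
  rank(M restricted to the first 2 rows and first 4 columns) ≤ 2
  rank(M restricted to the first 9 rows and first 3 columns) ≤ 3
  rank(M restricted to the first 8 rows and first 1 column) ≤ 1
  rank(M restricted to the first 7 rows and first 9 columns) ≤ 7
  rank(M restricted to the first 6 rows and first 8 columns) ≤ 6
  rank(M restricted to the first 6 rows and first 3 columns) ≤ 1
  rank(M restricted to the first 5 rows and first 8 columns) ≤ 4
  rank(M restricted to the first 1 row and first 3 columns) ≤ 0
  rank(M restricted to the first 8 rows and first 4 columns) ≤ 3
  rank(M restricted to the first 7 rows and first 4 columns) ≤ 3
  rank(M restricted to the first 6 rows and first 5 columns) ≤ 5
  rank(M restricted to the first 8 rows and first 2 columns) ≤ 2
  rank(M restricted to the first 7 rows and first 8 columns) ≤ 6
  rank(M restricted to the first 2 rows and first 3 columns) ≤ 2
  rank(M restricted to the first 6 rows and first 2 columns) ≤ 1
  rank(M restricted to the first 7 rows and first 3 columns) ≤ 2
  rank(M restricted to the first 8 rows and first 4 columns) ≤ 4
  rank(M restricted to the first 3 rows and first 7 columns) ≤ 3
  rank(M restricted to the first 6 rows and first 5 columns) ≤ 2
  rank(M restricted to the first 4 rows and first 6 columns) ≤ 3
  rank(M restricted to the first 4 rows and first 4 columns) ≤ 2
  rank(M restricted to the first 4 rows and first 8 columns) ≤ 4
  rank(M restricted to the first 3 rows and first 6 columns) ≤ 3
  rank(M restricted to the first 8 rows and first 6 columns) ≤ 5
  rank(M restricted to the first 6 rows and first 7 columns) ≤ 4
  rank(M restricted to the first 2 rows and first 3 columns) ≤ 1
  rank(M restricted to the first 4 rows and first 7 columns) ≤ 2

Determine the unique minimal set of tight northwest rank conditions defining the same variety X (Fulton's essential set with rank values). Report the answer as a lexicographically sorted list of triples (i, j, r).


Computing R[i][j] = min implied NW-rank bound (n=9, 28 conditions):

  0, 0, 0, 1, 1, 1, 1, 1, 1
  1, 1, 1, 2, 2, 2, 2, 2, 2
  1, 1, 1, 2, 2, 2, 2, 3, 3
  1, 1, 1, 2, 2, 2, 2, 3, 4
  1, 1, 1, 2, 2, 3, 3, 4, 5
  1, 1, 1, 2, 2, 3, 4, 5, 6
  1, 2, 2, 3, 3, 4, 5, 6, 7
  1, 2, 2, 3, 4, 5, 6, 7, 8
  1, 2, 3, 4, 5, 6, 7, 8, 9

reading off 1-entries of Δ²R: w = (4, 1, 8, 9, 6, 7, 2, 5, 3).

Rothe diagram D(w) (20 cells), 5 SE-corners (essential conditions):

[(1, 3, 0), (4, 7, 2), (6, 3, 1), (6, 5, 2), (8, 3, 2)]


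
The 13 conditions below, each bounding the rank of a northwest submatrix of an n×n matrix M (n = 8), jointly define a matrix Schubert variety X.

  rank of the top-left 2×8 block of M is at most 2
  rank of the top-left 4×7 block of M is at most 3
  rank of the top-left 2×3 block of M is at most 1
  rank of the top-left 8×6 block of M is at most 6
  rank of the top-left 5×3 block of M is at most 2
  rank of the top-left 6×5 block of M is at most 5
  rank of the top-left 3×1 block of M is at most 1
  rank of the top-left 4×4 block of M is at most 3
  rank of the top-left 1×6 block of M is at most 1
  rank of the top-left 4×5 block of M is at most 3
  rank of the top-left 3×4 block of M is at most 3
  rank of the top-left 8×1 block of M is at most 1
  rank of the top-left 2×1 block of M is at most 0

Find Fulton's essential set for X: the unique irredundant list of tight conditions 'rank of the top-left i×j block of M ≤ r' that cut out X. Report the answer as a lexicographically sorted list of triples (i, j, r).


Rank table r_w(8×8) implied by the 13 constraints:

  row 1: 0  1  1  1  1  1  1  1
  row 2: 0  1  1  2  2  2  2  2
  row 3: 1  2  2  3  3  3  3  3
  row 4: 1  2  2  3  3  3  3  4
  row 5: 1  2  2  3  4  4  4  5
  row 6: 1  2  3  4  5  5  5  6
  row 7: 1  2  3  4  5  6  6  7
  row 8: 1  2  3  4  5  6  7  8

reading off 1-entries of Δ²R: w = (2, 4, 1, 8, 5, 3, 6, 7).

Fulton essential set (4 of the 8 Rothe cells):

[(2, 1, 0), (2, 3, 1), (4, 7, 3), (5, 3, 2)]


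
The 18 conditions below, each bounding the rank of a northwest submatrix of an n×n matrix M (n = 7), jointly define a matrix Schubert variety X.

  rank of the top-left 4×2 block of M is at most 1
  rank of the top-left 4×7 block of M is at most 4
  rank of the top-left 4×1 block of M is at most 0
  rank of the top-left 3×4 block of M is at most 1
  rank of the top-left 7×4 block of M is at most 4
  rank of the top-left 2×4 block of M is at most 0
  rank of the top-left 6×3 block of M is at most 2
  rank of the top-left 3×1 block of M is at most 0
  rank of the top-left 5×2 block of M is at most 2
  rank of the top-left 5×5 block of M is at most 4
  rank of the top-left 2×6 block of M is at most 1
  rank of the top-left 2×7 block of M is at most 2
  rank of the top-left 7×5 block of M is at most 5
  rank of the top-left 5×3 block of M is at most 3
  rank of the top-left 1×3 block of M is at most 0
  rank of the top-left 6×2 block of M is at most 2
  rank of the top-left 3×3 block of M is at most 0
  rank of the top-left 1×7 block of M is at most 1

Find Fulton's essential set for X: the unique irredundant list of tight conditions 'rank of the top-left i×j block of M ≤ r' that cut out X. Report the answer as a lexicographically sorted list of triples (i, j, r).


Recovering R(i,j) via the rank-extension bound from the 18 conditions:

  row 1: 0 0 0 0 1 1 1
  row 2: 0 0 0 0 1 1 2
  row 3: 0 0 0 1 2 2 3
  row 4: 0 1 1 2 3 3 4
  row 5: 1 2 2 3 4 4 5
  row 6: 1 2 2 3 4 5 6
  row 7: 1 2 3 4 5 6 7

so w = (5, 7, 4, 2, 1, 6, 3).

Rothe diagram D(w) (14 cells), 5 SE-corners (essential conditions):

[(2, 4, 0), (2, 6, 1), (3, 3, 0), (4, 1, 0), (6, 3, 2)]


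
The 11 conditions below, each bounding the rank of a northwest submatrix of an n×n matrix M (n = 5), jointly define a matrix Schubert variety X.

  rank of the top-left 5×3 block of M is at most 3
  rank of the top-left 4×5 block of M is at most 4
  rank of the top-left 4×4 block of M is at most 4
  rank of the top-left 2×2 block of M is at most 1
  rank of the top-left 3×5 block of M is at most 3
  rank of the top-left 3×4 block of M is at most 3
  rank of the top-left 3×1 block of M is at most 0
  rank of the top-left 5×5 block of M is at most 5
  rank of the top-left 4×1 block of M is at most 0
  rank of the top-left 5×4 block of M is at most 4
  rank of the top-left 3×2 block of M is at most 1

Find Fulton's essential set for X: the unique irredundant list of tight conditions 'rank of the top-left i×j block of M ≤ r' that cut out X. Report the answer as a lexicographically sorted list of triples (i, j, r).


Recovering R(i,j) via the rank-extension bound from the 11 conditions:

  row 1: 0  1  1  1  1
  row 2: 0  1  2  2  2
  row 3: 0  1  2  3  3
  row 4: 0  1  2  3  4
  row 5: 1  2  3  4  5

so w = (2, 3, 4, 5, 1).

Rothe diagram D(w) (4 cells), 1 SE-corner (essential condition):

[(4, 1, 0)]


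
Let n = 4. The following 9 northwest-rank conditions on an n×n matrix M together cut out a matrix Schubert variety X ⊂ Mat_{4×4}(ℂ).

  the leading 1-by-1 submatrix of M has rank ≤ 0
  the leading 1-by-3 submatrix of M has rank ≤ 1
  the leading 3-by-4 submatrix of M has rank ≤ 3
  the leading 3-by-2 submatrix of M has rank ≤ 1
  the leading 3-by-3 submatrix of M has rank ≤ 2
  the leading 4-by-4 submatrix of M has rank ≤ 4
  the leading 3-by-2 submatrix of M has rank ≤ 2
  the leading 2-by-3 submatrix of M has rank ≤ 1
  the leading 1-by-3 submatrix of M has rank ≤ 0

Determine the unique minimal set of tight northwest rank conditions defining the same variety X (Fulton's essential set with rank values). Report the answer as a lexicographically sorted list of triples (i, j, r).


Reconstructing r_w from the 9 given conditions:

  row 1: 0, 0, 0, 1
  row 2: 1, 1, 1, 2
  row 3: 1, 1, 2, 3
  row 4: 1, 2, 3, 4

so w = (4, 1, 3, 2).

ℓ(w)=4; the 2 essential cells (i,j,r):

[(1, 3, 0), (3, 2, 1)]


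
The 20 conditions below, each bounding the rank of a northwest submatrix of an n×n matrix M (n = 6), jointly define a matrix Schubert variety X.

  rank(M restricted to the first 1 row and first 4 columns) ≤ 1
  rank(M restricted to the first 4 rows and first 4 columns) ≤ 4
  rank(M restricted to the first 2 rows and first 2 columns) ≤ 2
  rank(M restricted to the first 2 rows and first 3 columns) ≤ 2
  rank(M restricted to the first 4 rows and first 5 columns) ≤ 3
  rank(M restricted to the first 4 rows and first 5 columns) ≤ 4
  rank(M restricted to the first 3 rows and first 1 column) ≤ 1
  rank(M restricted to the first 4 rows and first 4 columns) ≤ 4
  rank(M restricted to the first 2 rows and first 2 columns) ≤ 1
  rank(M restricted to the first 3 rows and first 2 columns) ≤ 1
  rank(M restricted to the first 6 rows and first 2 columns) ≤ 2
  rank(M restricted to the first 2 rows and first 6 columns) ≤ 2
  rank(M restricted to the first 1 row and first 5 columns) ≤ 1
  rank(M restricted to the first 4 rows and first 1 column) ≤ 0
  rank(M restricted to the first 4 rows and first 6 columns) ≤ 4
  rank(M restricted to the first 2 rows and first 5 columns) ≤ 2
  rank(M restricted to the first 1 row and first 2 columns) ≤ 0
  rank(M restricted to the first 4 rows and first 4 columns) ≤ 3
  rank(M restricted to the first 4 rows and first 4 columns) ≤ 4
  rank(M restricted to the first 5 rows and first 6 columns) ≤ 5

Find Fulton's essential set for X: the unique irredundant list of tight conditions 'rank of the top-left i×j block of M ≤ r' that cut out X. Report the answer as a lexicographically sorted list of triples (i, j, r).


Reconstructing r_w from the 20 given conditions:

  R[1]: 0  0  1  1  1  1
  R[2]: 0  1  2  2  2  2
  R[3]: 0  1  2  3  3  3
  R[4]: 0  1  2  3  3  4
  R[5]: 1  2  3  4  4  5
  R[6]: 1  2  3  4  5  6

reading off 1-entries of Δ²R: w = (3, 2, 4, 6, 1, 5).

ℓ(w)=6; the 3 essential cells (i,j,r):

[(1, 2, 0), (4, 1, 0), (4, 5, 3)]


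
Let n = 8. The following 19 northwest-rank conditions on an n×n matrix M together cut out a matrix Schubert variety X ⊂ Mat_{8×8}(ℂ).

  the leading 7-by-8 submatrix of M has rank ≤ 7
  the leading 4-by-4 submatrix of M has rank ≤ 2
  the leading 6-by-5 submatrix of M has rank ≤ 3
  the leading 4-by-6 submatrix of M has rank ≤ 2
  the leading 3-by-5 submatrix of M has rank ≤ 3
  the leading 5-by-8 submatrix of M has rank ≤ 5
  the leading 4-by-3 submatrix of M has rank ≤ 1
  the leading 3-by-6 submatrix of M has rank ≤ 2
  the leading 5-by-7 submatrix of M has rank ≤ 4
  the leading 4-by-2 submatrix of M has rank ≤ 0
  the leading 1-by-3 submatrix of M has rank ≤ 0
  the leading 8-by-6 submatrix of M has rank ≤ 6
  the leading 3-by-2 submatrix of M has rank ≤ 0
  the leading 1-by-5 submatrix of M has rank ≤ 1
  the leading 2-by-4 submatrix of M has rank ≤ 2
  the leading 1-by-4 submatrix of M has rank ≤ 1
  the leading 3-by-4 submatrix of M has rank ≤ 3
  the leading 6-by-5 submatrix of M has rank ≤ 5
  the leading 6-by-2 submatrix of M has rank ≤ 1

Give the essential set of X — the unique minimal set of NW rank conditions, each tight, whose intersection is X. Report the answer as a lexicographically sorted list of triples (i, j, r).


The tightest implied rank at each (i,j), from the 19 conditions:

  R[1]: 0 | 0 | 0 | 1 | 1 | 1 | 1 | 1
  R[2]: 0 | 0 | 1 | 2 | 2 | 2 | 2 | 2
  R[3]: 0 | 0 | 1 | 2 | 2 | 2 | 3 | 3
  R[4]: 0 | 0 | 1 | 2 | 2 | 2 | 3 | 4
  R[5]: 1 | 1 | 2 | 3 | 3 | 3 | 4 | 5
  R[6]: 1 | 1 | 2 | 3 | 3 | 4 | 5 | 6
  R[7]: 1 | 2 | 3 | 4 | 4 | 5 | 6 | 7
  R[8]: 1 | 2 | 3 | 4 | 5 | 6 | 7 | 8

reading off 1-entries of Δ²R: w = (4, 3, 7, 8, 1, 6, 2, 5).

Fulton essential set (5 of the 15 Rothe cells):

[(1, 3, 0), (4, 2, 0), (4, 6, 2), (6, 2, 1), (6, 5, 3)]
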